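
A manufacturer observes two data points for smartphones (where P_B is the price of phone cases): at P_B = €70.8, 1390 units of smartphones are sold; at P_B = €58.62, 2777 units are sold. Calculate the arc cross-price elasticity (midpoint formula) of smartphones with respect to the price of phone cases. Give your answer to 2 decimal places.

ΔQ_A = 2777 − 1390 = 1387; ΔP_B = 58.62 − 70.8 = -12.18.
Midpoints: Q̄_A = 2083.5, P̄_B = 64.71.
ε = (ΔQ_A/Q̄_A)/(ΔP_B/P̄_B) = (1387/2083.5)/(-12.18/64.71) ≈ -3.54.

-3.54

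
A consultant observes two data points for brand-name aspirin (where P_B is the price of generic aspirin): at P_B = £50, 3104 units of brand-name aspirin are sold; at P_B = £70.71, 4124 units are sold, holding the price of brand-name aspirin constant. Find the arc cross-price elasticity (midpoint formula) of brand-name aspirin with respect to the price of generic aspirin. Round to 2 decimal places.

0.82

ΔQ_A = 4124 − 3104 = 1020; ΔP_B = 70.71 − 50 = 20.71.
Midpoints: Q̄_A = 3614.0, P̄_B = 60.35.
ε = (ΔQ_A/Q̄_A)/(ΔP_B/P̄_B) = (1020/3614.0)/(20.71/60.35) ≈ 0.82.
ε > 0: brand-name aspirin and generic aspirin are substitutes.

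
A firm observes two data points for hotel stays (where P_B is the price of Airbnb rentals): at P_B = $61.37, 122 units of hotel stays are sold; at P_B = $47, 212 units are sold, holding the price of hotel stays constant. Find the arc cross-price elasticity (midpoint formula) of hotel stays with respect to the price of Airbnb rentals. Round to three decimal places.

ΔQ_A = 212 − 122 = 90; ΔP_B = 47 − 61.37 = -14.37.
Midpoints: Q̄_A = 167.0, P̄_B = 54.19.
ε = (ΔQ_A/Q̄_A)/(ΔP_B/P̄_B) = (90/167.0)/(-14.37/54.19) ≈ -2.032.
ε < 0: hotel stays and Airbnb rentals are complements.

-2.032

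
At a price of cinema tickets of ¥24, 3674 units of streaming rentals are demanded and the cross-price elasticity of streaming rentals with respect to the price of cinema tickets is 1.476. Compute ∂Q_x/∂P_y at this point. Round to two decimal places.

225.95

ε = (∂Q_x/∂P_y)·(P_y/Q_x) ⇒ ∂Q_x/∂P_y = ε·Q_x/P_y = 1.476 × 3674/24 ≈ 225.95.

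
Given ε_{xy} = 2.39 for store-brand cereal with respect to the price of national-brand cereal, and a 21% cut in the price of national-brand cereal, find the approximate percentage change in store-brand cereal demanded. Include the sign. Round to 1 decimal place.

-50.2%

%ΔQ ≈ ε × %ΔP of national-brand cereal = 2.39 × (-21%) = -50.2%.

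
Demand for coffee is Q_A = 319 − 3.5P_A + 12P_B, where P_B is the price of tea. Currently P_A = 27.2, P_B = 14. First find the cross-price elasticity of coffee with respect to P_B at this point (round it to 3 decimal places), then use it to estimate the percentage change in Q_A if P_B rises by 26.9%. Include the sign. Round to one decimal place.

At P_A = 27.2, P_B = 14: Q_A = 391.8.
∂Q_A/∂P_B = 12.
ε = (∂Q_A/∂P_B)(P_B/Q_A) = 12.0000 × 14/391.8 ≈ 0.429.
%ΔQ_A ≈ ε × %ΔP_B = 0.429 × (26.9%) = 11.5%.

11.5%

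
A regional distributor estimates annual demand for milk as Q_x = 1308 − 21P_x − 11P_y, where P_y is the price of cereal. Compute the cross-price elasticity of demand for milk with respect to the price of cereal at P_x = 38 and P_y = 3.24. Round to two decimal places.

-0.08

At P_x = 38 and P_y = 3.24: Q_x = 474.36.
∂Q_x/∂P_y = -11.
ε = (∂Q_x/∂P_y)(P_y/Q_x) = -11 × (3.24/474.36) ≈ -0.08.
Since ε < 0, milk and cereal are complements.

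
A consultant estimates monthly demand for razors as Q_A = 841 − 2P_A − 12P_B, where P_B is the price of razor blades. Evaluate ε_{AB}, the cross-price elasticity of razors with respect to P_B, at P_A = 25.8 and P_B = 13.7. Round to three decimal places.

At P_A = 25.8 and P_B = 13.7: Q_A = 625.
∂Q_A/∂P_B = -12.
ε = (∂Q_A/∂P_B)(P_B/Q_A) = -12 × (13.7/625) ≈ -0.263.

-0.263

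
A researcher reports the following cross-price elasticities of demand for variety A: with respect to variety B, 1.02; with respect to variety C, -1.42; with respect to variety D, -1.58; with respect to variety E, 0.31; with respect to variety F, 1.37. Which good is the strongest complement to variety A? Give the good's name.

Complements have ε < 0. The most negative value is -1.58 (variety D).

variety D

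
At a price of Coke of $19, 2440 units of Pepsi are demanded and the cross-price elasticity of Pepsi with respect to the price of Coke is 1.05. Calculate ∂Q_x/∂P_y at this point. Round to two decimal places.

134.84

ε = (∂Q_x/∂P_y)·(P_y/Q_x) ⇒ ∂Q_x/∂P_y = ε·Q_x/P_y = 1.05 × 2440/19 ≈ 134.84.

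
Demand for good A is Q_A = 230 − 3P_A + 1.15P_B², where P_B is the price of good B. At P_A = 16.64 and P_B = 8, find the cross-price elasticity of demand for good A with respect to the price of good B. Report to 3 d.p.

0.580

At P_A = 16.64 and P_B = 8: Q_A = 253.68.
∂Q_A/∂P_B = 2.3P_B = 2.3(8) = 18.4000.
ε = (∂Q_A/∂P_B)(P_B/Q_A) = 18.4000 × (8/253.68) ≈ 0.580.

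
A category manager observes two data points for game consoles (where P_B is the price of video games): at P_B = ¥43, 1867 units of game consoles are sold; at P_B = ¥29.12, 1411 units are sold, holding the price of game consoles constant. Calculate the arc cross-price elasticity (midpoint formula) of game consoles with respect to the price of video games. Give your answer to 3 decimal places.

ΔQ_A = 1411 − 1867 = -456; ΔP_B = 29.12 − 43 = -13.88.
Midpoints: Q̄_A = 1639.0, P̄_B = 36.06.
ε = (ΔQ_A/Q̄_A)/(ΔP_B/P̄_B) = (-456/1639.0)/(-13.88/36.06) ≈ 0.723.

0.723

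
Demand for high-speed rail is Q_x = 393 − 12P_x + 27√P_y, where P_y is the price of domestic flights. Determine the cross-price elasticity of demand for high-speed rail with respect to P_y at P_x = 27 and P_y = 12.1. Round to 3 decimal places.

0.288

At P_x = 27 and P_y = 12.1: Q_x = 162.920.
∂Q_x/∂P_y = 27/(2√P_y) = 27/(2√12.1) = 3.8810.
ε = (∂Q_x/∂P_y)(P_y/Q_x) = 3.8810 × (12.1/162.920) ≈ 0.288.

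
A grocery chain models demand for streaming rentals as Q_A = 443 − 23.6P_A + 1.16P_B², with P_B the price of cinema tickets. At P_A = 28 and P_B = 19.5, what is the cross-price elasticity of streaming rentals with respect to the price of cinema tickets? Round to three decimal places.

3.951

At P_A = 28 and P_B = 19.5: Q_A = 223.29.
∂Q_A/∂P_B = 2.32P_B = 2.32(19.5) = 45.2400.
ε = (∂Q_A/∂P_B)(P_B/Q_A) = 45.2400 × (19.5/223.29) ≈ 3.951.
ε > 0: substitutes.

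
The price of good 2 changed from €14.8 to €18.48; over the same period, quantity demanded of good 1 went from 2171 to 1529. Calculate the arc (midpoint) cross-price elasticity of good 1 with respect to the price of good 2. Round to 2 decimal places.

ΔQ_1 = 1529 − 2171 = -642; ΔP_2 = 18.48 − 14.8 = 3.68.
Midpoints: Q̄_1 = 1850.0, P̄_2 = 16.64.
ε = (ΔQ_1/Q̄_1)/(ΔP_2/P̄_2) = (-642/1850.0)/(3.68/16.64) ≈ -1.57.
ε < 0: good 1 and good 2 are complements.

-1.57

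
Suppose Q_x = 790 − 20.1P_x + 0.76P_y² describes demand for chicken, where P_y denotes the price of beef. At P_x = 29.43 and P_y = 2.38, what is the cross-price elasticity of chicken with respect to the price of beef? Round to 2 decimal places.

0.04

At P_x = 29.43 and P_y = 2.38: Q_x = 202.762.
∂Q_x/∂P_y = 1.52P_y = 1.52(2.38) = 3.6176.
ε = (∂Q_x/∂P_y)(P_y/Q_x) = 3.6176 × (2.38/202.762) ≈ 0.04.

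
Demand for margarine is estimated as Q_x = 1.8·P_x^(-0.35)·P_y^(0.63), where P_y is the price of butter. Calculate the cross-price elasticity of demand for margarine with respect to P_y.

In a log-linear (constant-elasticity) demand function, the coefficient on the exponent of P_y is the cross-price elasticity.
ε = 0.63. Positive, so margarine and butter are substitutes.

0.63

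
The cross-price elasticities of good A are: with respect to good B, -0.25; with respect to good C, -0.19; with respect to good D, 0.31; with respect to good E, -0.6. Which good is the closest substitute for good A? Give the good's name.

Substitutes have ε > 0. Among the positive values, 0.31 (good D) is largest.

good D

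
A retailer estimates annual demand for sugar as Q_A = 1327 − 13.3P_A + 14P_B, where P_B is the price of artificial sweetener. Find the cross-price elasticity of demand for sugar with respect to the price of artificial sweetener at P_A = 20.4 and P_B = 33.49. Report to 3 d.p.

0.308

At P_A = 20.4 and P_B = 33.49: Q_A = 1524.54.
∂Q_A/∂P_B = 14.
ε = (∂Q_A/∂P_B)(P_B/Q_A) = 14 × (33.49/1524.54) ≈ 0.308.
Since ε > 0, sugar and artificial sweetener are substitutes.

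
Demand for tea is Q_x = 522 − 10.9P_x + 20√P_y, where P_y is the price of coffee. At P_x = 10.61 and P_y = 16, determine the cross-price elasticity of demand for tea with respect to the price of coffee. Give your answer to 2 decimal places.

0.08

At P_x = 10.61 and P_y = 16: Q_x = 486.351.
∂Q_x/∂P_y = 20/(2√P_y) = 20/(2√16) = 2.5000.
ε = (∂Q_x/∂P_y)(P_y/Q_x) = 2.5000 × (16/486.351) ≈ 0.08.
ε > 0: substitutes.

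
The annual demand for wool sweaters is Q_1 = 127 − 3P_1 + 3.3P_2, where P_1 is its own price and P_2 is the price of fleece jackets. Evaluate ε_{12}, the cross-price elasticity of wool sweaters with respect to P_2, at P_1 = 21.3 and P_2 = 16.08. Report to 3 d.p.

At P_1 = 21.3 and P_2 = 16.08: Q_1 = 116.164.
∂Q_1/∂P_2 = 3.3.
ε = (∂Q_1/∂P_2)(P_2/Q_1) = 3.3 × (16.08/116.164) ≈ 0.457.
Since ε > 0, wool sweaters and fleece jackets are substitutes.

0.457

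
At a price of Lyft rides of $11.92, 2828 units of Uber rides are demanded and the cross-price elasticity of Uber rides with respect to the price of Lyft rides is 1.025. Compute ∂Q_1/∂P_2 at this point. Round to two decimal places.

ε = (∂Q_1/∂P_2)·(P_2/Q_1) ⇒ ∂Q_1/∂P_2 = ε·Q_1/P_2 = 1.025 × 2828/11.92 ≈ 243.18.

243.18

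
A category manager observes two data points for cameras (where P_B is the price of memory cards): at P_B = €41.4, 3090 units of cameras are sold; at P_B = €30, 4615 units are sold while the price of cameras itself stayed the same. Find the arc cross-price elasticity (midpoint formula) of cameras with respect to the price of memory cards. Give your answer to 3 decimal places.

-1.240

ΔQ_A = 4615 − 3090 = 1525; ΔP_B = 30 − 41.4 = -11.4.
Midpoints: Q̄_A = 3852.5, P̄_B = 35.70.
ε = (ΔQ_A/Q̄_A)/(ΔP_B/P̄_B) = (1525/3852.5)/(-11.4/35.70) ≈ -1.240.
ε < 0: cameras and memory cards are complements.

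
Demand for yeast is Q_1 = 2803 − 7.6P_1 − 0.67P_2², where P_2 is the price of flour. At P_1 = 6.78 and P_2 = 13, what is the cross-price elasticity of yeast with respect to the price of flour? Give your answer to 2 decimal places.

-0.09

At P_1 = 6.78 and P_2 = 13: Q_1 = 2638.242.
∂Q_1/∂P_2 = -1.34P_2 = -1.34(13) = -17.4200.
ε = (∂Q_1/∂P_2)(P_2/Q_1) = -17.4200 × (13/2638.242) ≈ -0.09.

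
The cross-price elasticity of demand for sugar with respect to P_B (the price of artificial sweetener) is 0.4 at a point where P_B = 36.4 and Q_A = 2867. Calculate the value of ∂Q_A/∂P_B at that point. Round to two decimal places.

ε = (∂Q_A/∂P_B)·(P_B/Q_A) ⇒ ∂Q_A/∂P_B = ε·Q_A/P_B = 0.4 × 2867/36.4 ≈ 31.51.

31.51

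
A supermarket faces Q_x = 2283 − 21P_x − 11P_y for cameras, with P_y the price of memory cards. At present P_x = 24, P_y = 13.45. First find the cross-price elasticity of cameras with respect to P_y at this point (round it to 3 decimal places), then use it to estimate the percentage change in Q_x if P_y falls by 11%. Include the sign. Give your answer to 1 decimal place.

At P_x = 24, P_y = 13.45: Q_x = 1631.05.
∂Q_x/∂P_y = -11.
ε = (∂Q_x/∂P_y)(P_y/Q_x) = -11.0000 × 13.45/1631.05 ≈ -0.091.
%ΔQ_x ≈ ε × %ΔP_y = -0.091 × (-11%) = 1.0%.

1.0%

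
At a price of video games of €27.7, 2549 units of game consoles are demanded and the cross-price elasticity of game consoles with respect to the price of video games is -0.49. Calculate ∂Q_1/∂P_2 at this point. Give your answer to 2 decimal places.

ε = (∂Q_1/∂P_2)·(P_2/Q_1) ⇒ ∂Q_1/∂P_2 = ε·Q_1/P_2 = -0.49 × 2549/27.7 ≈ -45.09.

-45.09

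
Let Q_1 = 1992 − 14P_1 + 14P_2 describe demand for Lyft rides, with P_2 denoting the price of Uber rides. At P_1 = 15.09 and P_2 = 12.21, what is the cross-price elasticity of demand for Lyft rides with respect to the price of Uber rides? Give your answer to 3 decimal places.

0.088

At P_1 = 15.09 and P_2 = 12.21: Q_1 = 1951.68.
∂Q_1/∂P_2 = 14.
ε = (∂Q_1/∂P_2)(P_2/Q_1) = 14 × (12.21/1951.68) ≈ 0.088.
Since ε > 0, Lyft rides and Uber rides are substitutes.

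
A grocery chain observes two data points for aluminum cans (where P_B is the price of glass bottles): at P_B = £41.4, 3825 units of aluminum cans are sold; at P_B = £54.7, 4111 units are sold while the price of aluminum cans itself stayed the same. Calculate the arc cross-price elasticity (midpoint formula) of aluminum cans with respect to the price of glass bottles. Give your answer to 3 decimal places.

ΔQ_A = 4111 − 3825 = 286; ΔP_B = 54.7 − 41.4 = 13.3.
Midpoints: Q̄_A = 3968.0, P̄_B = 48.05.
ε = (ΔQ_A/Q̄_A)/(ΔP_B/P̄_B) = (286/3968.0)/(13.3/48.05) ≈ 0.260.
ε > 0: aluminum cans and glass bottles are substitutes.

0.260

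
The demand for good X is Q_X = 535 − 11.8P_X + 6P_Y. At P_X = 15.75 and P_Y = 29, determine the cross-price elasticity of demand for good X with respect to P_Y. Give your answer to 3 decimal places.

At P_X = 15.75 and P_Y = 29: Q_X = 523.15.
∂Q_X/∂P_Y = 6.
ε = (∂Q_X/∂P_Y)(P_Y/Q_X) = 6 × (29/523.15) ≈ 0.333.
Since ε > 0, good X and good Y are substitutes.

0.333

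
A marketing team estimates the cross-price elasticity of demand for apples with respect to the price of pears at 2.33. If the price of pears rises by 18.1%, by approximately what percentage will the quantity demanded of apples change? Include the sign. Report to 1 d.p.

42.2%

%ΔQ ≈ ε × %ΔP of pears = 2.33 × (18.1%) = 42.2%.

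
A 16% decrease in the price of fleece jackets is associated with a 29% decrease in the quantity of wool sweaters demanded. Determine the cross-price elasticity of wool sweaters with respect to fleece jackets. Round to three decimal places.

ε = (%ΔQ of wool sweaters) / (%ΔP of fleece jackets) = (-29%) / (-16%) ≈ 1.813.
Positive cross-price elasticity: substitutes.

1.813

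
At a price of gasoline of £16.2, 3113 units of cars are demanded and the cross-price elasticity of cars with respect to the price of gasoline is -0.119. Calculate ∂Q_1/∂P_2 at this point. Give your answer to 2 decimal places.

-22.87

ε = (∂Q_1/∂P_2)·(P_2/Q_1) ⇒ ∂Q_1/∂P_2 = ε·Q_1/P_2 = -0.119 × 3113/16.2 ≈ -22.87.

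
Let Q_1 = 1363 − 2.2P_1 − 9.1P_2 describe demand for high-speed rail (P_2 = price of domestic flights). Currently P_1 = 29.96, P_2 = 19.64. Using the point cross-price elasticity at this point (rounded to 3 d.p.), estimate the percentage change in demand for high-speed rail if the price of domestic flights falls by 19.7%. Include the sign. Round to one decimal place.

At P_1 = 29.96, P_2 = 19.64: Q_1 = 1118.364.
∂Q_1/∂P_2 = -9.1.
ε = (∂Q_1/∂P_2)(P_2/Q_1) = -9.1000 × 19.64/1118.364 ≈ -0.160.
%ΔQ_1 ≈ ε × %ΔP_2 = -0.160 × (-19.7%) = 3.2%.

3.2%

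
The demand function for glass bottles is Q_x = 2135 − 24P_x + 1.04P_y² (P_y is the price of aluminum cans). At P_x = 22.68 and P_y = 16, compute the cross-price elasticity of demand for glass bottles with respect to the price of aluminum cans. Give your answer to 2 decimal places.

At P_x = 22.68 and P_y = 16: Q_x = 1856.92.
∂Q_x/∂P_y = 2.08P_y = 2.08(16) = 33.2800.
ε = (∂Q_x/∂P_y)(P_y/Q_x) = 33.2800 × (16/1856.92) ≈ 0.29.
ε > 0: substitutes.

0.29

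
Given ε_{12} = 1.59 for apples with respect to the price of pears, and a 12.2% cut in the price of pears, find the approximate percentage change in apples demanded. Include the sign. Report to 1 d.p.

-19.4%

%ΔQ ≈ ε × %ΔP of pears = 1.59 × (-12.2%) = -19.4%.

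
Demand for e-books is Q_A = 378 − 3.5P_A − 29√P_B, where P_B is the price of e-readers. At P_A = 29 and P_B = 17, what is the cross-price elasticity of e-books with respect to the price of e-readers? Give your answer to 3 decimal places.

At P_A = 29 and P_B = 17: Q_A = 156.930.
∂Q_A/∂P_B = -29/(2√P_B) = -29/(2√17) = -3.5168.
ε = (∂Q_A/∂P_B)(P_B/Q_A) = -3.5168 × (17/156.930) ≈ -0.381.
ε < 0: complements.

-0.381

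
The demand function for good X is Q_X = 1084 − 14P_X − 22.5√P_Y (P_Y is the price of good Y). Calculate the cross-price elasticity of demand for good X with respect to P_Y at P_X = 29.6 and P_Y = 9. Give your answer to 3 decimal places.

At P_X = 29.6 and P_Y = 9: Q_X = 602.1.
∂Q_X/∂P_Y = -22.5/(2√P_Y) = -22.5/(2√9) = -3.7500.
ε = (∂Q_X/∂P_Y)(P_Y/Q_X) = -3.7500 × (9/602.1) ≈ -0.056.

-0.056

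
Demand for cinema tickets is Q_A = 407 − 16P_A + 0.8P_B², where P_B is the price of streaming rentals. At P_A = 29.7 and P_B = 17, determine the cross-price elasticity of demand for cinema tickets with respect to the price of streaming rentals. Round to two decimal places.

2.84

At P_A = 29.7 and P_B = 17: Q_A = 163.
∂Q_A/∂P_B = 1.6P_B = 1.6(17) = 27.2000.
ε = (∂Q_A/∂P_B)(P_B/Q_A) = 27.2000 × (17/163) ≈ 2.84.
ε > 0: substitutes.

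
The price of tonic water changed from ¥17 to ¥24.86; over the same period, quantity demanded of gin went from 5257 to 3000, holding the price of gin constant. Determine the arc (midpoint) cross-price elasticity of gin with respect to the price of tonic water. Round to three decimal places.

-1.456

ΔQ_A = 3000 − 5257 = -2257; ΔP_B = 24.86 − 17 = 7.86.
Midpoints: Q̄_A = 4128.5, P̄_B = 20.93.
ε = (ΔQ_A/Q̄_A)/(ΔP_B/P̄_B) = (-2257/4128.5)/(7.86/20.93) ≈ -1.456.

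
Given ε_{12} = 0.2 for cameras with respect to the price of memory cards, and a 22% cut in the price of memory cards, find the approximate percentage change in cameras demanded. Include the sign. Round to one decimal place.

%ΔQ ≈ ε × %ΔP of memory cards = 0.2 × (-22%) = -4.4%.

-4.4%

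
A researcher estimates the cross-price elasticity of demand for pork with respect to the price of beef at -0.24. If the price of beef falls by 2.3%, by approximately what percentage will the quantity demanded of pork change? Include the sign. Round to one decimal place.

0.6%

%ΔQ ≈ ε × %ΔP of beef = -0.24 × (-2.3%) = 0.6%.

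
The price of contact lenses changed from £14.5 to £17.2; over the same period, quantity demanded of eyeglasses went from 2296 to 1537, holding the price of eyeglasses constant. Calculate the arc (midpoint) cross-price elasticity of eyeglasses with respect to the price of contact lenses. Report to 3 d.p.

ΔQ_A = 1537 − 2296 = -759; ΔP_B = 17.2 − 14.5 = 2.7.
Midpoints: Q̄_A = 1916.5, P̄_B = 15.85.
ε = (ΔQ_A/Q̄_A)/(ΔP_B/P̄_B) = (-759/1916.5)/(2.7/15.85) ≈ -2.325.

-2.325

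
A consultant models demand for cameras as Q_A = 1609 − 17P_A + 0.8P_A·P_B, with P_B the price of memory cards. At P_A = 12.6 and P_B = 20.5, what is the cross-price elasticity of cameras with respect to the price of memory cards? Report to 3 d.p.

At P_A = 12.6 and P_B = 20.5: Q_A = 1601.44.
∂Q_A/∂P_B = 0.8P_A = 0.8(12.6) = 10.0800.
ε = (∂Q_A/∂P_B)(P_B/Q_A) = 10.0800 × (20.5/1601.44) ≈ 0.129.

0.129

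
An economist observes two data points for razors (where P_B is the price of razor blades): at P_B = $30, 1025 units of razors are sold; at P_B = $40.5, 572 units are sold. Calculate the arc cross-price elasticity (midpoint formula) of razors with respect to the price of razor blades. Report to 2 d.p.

ΔQ_A = 572 − 1025 = -453; ΔP_B = 40.5 − 30 = 10.5.
Midpoints: Q̄_A = 798.5, P̄_B = 35.25.
ε = (ΔQ_A/Q̄_A)/(ΔP_B/P̄_B) = (-453/798.5)/(10.5/35.25) ≈ -1.90.
ε < 0: razors and razor blades are complements.

-1.90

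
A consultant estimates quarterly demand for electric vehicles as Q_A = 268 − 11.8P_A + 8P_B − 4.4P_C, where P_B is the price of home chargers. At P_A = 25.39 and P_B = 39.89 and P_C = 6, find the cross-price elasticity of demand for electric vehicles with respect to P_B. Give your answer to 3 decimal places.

1.222

At P_A = 25.39 and P_B = 39.89 and P_C = 6: Q_A = 261.118.
∂Q_A/∂P_B = 8.
ε = (∂Q_A/∂P_B)(P_B/Q_A) = 8 × (39.89/261.118) ≈ 1.222.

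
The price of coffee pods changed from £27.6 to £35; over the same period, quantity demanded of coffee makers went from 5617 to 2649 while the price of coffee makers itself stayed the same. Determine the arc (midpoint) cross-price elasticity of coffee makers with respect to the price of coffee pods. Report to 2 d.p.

ΔQ_A = 2649 − 5617 = -2968; ΔP_B = 35 − 27.6 = 7.4.
Midpoints: Q̄_A = 4133.0, P̄_B = 31.30.
ε = (ΔQ_A/Q̄_A)/(ΔP_B/P̄_B) = (-2968/4133.0)/(7.4/31.30) ≈ -3.04.
ε < 0: coffee makers and coffee pods are complements.

-3.04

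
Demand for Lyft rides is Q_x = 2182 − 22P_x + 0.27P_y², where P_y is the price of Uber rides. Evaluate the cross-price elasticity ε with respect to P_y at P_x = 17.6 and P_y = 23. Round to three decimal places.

0.147

At P_x = 17.6 and P_y = 23: Q_x = 1937.63.
∂Q_x/∂P_y = 0.54P_y = 0.54(23) = 12.4200.
ε = (∂Q_x/∂P_y)(P_y/Q_x) = 12.4200 × (23/1937.63) ≈ 0.147.
ε > 0: substitutes.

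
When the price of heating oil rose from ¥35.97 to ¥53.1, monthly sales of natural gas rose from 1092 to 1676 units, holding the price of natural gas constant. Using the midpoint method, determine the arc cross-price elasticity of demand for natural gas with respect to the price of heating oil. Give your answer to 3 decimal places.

ΔQ_A = 1676 − 1092 = 584; ΔP_B = 53.1 − 35.97 = 17.13.
Midpoints: Q̄_A = 1384.0, P̄_B = 44.53.
ε = (ΔQ_A/Q̄_A)/(ΔP_B/P̄_B) = (584/1384.0)/(17.13/44.53) ≈ 1.097.

1.097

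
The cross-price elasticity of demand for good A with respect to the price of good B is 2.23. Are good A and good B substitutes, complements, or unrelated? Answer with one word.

substitutes

ε = 2.23 > 0, so a higher price of good B raises demand for good A: substitutes.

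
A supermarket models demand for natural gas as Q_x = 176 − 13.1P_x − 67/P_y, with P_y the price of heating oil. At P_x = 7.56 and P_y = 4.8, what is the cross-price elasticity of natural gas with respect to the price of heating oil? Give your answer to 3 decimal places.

0.222

At P_x = 7.56 and P_y = 4.8: Q_x = 63.006.
∂Q_x/∂P_y = 67/P_y² = 2.9080.
ε = (∂Q_x/∂P_y)(P_y/Q_x) = 2.9080 × (4.8/63.006) ≈ 0.222.
ε > 0: substitutes.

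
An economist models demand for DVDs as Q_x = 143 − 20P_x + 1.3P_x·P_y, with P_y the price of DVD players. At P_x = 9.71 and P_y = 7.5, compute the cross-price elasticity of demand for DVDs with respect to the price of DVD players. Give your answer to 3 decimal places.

2.178

At P_x = 9.71 and P_y = 7.5: Q_x = 43.472.
∂Q_x/∂P_y = 1.3P_x = 1.3(9.71) = 12.6230.
ε = (∂Q_x/∂P_y)(P_y/Q_x) = 12.6230 × (7.5/43.472) ≈ 2.178.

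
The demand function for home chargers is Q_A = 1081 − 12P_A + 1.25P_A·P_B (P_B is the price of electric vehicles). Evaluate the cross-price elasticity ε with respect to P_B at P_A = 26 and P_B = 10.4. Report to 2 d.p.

At P_A = 26 and P_B = 10.4: Q_A = 1107.
∂Q_A/∂P_B = 1.25P_A = 1.25(26) = 32.5000.
ε = (∂Q_A/∂P_B)(P_B/Q_A) = 32.5000 × (10.4/1107) ≈ 0.31.
ε > 0: substitutes.

0.31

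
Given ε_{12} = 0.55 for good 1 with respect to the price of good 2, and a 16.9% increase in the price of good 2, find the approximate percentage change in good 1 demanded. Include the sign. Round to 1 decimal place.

%ΔQ ≈ ε × %ΔP of good 2 = 0.55 × (16.9%) = 9.3%.

9.3%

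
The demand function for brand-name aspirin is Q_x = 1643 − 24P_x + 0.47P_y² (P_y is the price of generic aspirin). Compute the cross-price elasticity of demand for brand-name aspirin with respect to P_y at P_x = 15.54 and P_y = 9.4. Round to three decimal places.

At P_x = 15.54 and P_y = 9.4: Q_x = 1311.569.
∂Q_x/∂P_y = 0.94P_y = 0.94(9.4) = 8.8360.
ε = (∂Q_x/∂P_y)(P_y/Q_x) = 8.8360 × (9.4/1311.569) ≈ 0.063.
ε > 0: substitutes.

0.063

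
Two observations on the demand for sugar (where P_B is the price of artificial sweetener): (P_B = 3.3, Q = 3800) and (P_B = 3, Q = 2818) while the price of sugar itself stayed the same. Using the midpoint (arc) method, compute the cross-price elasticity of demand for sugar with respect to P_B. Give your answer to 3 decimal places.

3.116

ΔQ_A = 2818 − 3800 = -982; ΔP_B = 3 − 3.3 = -0.3.
Midpoints: Q̄_A = 3309.0, P̄_B = 3.15.
ε = (ΔQ_A/Q̄_A)/(ΔP_B/P̄_B) = (-982/3309.0)/(-0.3/3.15) ≈ 3.116.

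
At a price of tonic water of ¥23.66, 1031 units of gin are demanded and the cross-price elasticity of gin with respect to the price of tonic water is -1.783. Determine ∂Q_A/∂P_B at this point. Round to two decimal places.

-77.70

ε = (∂Q_A/∂P_B)·(P_B/Q_A) ⇒ ∂Q_A/∂P_B = ε·Q_A/P_B = -1.783 × 1031/23.66 ≈ -77.70.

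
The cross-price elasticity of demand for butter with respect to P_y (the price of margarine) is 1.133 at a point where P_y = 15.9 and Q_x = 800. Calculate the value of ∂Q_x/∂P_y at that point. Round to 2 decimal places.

57.01

ε = (∂Q_x/∂P_y)·(P_y/Q_x) ⇒ ∂Q_x/∂P_y = ε·Q_x/P_y = 1.133 × 800/15.9 ≈ 57.01.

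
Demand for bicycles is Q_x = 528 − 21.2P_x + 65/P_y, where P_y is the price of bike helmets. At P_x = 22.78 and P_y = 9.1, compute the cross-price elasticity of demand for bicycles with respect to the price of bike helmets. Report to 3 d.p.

-0.137

At P_x = 22.78 and P_y = 9.1: Q_x = 52.207.
∂Q_x/∂P_y = −65/P_y² = -0.7849.
ε = (∂Q_x/∂P_y)(P_y/Q_x) = -0.7849 × (9.1/52.207) ≈ -0.137.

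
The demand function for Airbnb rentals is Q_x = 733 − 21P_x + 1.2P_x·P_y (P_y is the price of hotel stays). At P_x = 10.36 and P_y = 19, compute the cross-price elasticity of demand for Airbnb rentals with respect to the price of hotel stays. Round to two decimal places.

0.31

At P_x = 10.36 and P_y = 19: Q_x = 751.648.
∂Q_x/∂P_y = 1.2P_x = 1.2(10.36) = 12.4320.
ε = (∂Q_x/∂P_y)(P_y/Q_x) = 12.4320 × (19/751.648) ≈ 0.31.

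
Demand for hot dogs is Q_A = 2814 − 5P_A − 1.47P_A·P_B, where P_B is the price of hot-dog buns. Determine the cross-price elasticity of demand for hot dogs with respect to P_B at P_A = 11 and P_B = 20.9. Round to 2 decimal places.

At P_A = 11 and P_B = 20.9: Q_A = 2421.047.
∂Q_A/∂P_B = -1.47P_A = -1.47(11) = -16.1700.
ε = (∂Q_A/∂P_B)(P_B/Q_A) = -16.1700 × (20.9/2421.047) ≈ -0.14.
ε < 0: complements.

-0.14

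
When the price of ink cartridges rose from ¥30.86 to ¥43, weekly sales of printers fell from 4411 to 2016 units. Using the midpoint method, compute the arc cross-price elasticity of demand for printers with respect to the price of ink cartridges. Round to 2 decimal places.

ΔQ_A = 2016 − 4411 = -2395; ΔP_B = 43 − 30.86 = 12.14.
Midpoints: Q̄_A = 3213.5, P̄_B = 36.93.
ε = (ΔQ_A/Q̄_A)/(ΔP_B/P̄_B) = (-2395/3213.5)/(12.14/36.93) ≈ -2.27.

-2.27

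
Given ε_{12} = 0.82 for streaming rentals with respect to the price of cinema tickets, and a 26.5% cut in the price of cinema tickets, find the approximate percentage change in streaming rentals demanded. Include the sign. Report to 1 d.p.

-21.7%

%ΔQ ≈ ε × %ΔP of cinema tickets = 0.82 × (-26.5%) = -21.7%.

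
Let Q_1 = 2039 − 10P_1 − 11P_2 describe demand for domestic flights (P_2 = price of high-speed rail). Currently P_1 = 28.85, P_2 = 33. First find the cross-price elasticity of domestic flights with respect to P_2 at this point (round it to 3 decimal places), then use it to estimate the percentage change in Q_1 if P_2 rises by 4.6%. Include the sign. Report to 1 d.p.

At P_1 = 28.85, P_2 = 33: Q_1 = 1387.5.
∂Q_1/∂P_2 = -11.
ε = (∂Q_1/∂P_2)(P_2/Q_1) = -11.0000 × 33/1387.5 ≈ -0.262.
%ΔQ_1 ≈ ε × %ΔP_2 = -0.262 × (4.6%) = -1.2%.

-1.2%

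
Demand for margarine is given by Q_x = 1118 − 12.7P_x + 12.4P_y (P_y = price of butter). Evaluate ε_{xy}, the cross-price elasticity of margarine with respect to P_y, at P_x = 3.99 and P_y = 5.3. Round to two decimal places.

0.06

At P_x = 3.99 and P_y = 5.3: Q_x = 1133.047.
∂Q_x/∂P_y = 12.4.
ε = (∂Q_x/∂P_y)(P_y/Q_x) = 12.4 × (5.3/1133.047) ≈ 0.06.
Since ε > 0, margarine and butter are substitutes.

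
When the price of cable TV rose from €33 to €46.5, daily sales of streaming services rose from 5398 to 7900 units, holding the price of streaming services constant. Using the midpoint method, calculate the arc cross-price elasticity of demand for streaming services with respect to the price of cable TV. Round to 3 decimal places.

1.108

ΔQ_A = 7900 − 5398 = 2502; ΔP_B = 46.5 − 33 = 13.5.
Midpoints: Q̄_A = 6649.0, P̄_B = 39.75.
ε = (ΔQ_A/Q̄_A)/(ΔP_B/P̄_B) = (2502/6649.0)/(13.5/39.75) ≈ 1.108.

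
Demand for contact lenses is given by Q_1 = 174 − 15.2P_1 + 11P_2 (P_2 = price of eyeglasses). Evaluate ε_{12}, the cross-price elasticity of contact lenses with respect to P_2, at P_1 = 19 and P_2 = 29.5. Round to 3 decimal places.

1.547

At P_1 = 19 and P_2 = 29.5: Q_1 = 209.7.
∂Q_1/∂P_2 = 11.
ε = (∂Q_1/∂P_2)(P_2/Q_1) = 11 × (29.5/209.7) ≈ 1.547.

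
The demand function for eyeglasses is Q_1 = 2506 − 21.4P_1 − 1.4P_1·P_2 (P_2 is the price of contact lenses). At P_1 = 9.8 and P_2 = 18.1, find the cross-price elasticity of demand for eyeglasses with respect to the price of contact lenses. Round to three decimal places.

-0.121

At P_1 = 9.8 and P_2 = 18.1: Q_1 = 2047.948.
∂Q_1/∂P_2 = -1.4P_1 = -1.4(9.8) = -13.7200.
ε = (∂Q_1/∂P_2)(P_2/Q_1) = -13.7200 × (18.1/2047.948) ≈ -0.121.
ε < 0: complements.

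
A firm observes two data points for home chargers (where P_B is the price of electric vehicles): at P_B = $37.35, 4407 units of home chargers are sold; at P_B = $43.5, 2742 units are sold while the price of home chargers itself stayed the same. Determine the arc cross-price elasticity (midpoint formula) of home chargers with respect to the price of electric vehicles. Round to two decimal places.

-3.06

ΔQ_A = 2742 − 4407 = -1665; ΔP_B = 43.5 − 37.35 = 6.15.
Midpoints: Q̄_A = 3574.5, P̄_B = 40.42.
ε = (ΔQ_A/Q̄_A)/(ΔP_B/P̄_B) = (-1665/3574.5)/(6.15/40.42) ≈ -3.06.
ε < 0: home chargers and electric vehicles are complements.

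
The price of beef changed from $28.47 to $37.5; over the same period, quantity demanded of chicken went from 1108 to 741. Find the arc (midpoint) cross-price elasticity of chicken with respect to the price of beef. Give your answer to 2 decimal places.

-1.45

ΔQ_A = 741 − 1108 = -367; ΔP_B = 37.5 − 28.47 = 9.03.
Midpoints: Q̄_A = 924.5, P̄_B = 32.98.
ε = (ΔQ_A/Q̄_A)/(ΔP_B/P̄_B) = (-367/924.5)/(9.03/32.98) ≈ -1.45.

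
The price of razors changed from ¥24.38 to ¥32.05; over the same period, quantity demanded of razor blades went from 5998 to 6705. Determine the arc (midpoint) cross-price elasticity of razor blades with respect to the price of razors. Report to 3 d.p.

0.409

ΔQ_A = 6705 − 5998 = 707; ΔP_B = 32.05 − 24.38 = 7.67.
Midpoints: Q̄_A = 6351.5, P̄_B = 28.21.
ε = (ΔQ_A/Q̄_A)/(ΔP_B/P̄_B) = (707/6351.5)/(7.67/28.21) ≈ 0.409.
ε > 0: razor blades and razors are substitutes.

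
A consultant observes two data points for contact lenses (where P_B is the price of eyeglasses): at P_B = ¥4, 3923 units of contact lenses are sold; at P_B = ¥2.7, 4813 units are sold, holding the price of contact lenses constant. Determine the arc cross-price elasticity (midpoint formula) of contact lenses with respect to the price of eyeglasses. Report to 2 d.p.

-0.53

ΔQ_A = 4813 − 3923 = 890; ΔP_B = 2.7 − 4 = -1.3.
Midpoints: Q̄_A = 4368.0, P̄_B = 3.35.
ε = (ΔQ_A/Q̄_A)/(ΔP_B/P̄_B) = (890/4368.0)/(-1.3/3.35) ≈ -0.53.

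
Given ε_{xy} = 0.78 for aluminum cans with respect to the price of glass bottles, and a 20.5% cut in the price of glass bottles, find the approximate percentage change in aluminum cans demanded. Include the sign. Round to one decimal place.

%ΔQ ≈ ε × %ΔP of glass bottles = 0.78 × (-20.5%) = -16.0%.

-16.0%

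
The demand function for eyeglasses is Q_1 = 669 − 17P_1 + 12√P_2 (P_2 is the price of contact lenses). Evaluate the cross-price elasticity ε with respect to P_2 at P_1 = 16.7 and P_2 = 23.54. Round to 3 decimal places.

At P_1 = 16.7 and P_2 = 23.54: Q_1 = 443.322.
∂Q_1/∂P_2 = 12/(2√P_2) = 12/(2√23.54) = 1.2367.
ε = (∂Q_1/∂P_2)(P_2/Q_1) = 1.2367 × (23.54/443.322) ≈ 0.066.

0.066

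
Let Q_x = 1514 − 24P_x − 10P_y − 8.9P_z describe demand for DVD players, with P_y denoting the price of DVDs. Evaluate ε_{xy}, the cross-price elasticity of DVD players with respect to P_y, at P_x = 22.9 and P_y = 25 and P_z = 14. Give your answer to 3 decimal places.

At P_x = 22.9 and P_y = 25 and P_z = 14: Q_x = 589.8.
∂Q_x/∂P_y = -10.
ε = (∂Q_x/∂P_y)(P_y/Q_x) = -10 × (25/589.8) ≈ -0.424.
Since ε < 0, DVD players and DVDs are complements.

-0.424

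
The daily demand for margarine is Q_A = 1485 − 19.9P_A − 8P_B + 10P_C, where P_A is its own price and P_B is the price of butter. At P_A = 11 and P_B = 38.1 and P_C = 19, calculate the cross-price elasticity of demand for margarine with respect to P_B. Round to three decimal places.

-0.265

At P_A = 11 and P_B = 38.1 and P_C = 19: Q_A = 1151.3.
∂Q_A/∂P_B = -8.
ε = (∂Q_A/∂P_B)(P_B/Q_A) = -8 × (38.1/1151.3) ≈ -0.265.
Since ε < 0, margarine and butter are complements.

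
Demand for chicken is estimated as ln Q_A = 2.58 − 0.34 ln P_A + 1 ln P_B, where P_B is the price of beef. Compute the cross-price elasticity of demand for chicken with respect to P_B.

In a log-linear (constant-elasticity) demand function, the coefficient on ln P_B is the cross-price elasticity.
ε = 1.00. Positive, so chicken and beef are substitutes.

1.00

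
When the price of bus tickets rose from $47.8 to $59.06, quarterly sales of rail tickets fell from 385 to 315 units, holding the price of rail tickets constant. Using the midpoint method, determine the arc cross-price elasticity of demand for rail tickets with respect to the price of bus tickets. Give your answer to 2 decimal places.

-0.95

ΔQ_A = 315 − 385 = -70; ΔP_B = 59.06 − 47.8 = 11.26.
Midpoints: Q̄_A = 350.0, P̄_B = 53.43.
ε = (ΔQ_A/Q̄_A)/(ΔP_B/P̄_B) = (-70/350.0)/(11.26/53.43) ≈ -0.95.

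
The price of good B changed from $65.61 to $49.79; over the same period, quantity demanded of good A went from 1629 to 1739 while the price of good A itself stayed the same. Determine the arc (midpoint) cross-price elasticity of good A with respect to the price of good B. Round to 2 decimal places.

-0.24

ΔQ_A = 1739 − 1629 = 110; ΔP_B = 49.79 − 65.61 = -15.82.
Midpoints: Q̄_A = 1684.0, P̄_B = 57.70.
ε = (ΔQ_A/Q̄_A)/(ΔP_B/P̄_B) = (110/1684.0)/(-15.82/57.70) ≈ -0.24.
ε < 0: good A and good B are complements.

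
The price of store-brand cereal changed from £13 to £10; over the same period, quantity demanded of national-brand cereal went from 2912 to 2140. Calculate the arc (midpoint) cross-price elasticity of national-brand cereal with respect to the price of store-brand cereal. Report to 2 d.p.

1.17

ΔQ_A = 2140 − 2912 = -772; ΔP_B = 10 − 13 = -3.
Midpoints: Q̄_A = 2526.0, P̄_B = 11.50.
ε = (ΔQ_A/Q̄_A)/(ΔP_B/P̄_B) = (-772/2526.0)/(-3/11.50) ≈ 1.17.
ε > 0: national-brand cereal and store-brand cereal are substitutes.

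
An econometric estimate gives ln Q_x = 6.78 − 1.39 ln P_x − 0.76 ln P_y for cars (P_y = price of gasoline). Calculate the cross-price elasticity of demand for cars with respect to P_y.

-0.76

In a log-linear (constant-elasticity) demand function, the coefficient on ln P_y is the cross-price elasticity.
ε = -0.76. Negative, so cars and gasoline are complements.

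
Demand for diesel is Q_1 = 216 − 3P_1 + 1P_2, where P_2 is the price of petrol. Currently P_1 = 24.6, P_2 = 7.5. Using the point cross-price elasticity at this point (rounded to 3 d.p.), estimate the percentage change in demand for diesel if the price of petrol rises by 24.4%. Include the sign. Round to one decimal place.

At P_1 = 24.6, P_2 = 7.5: Q_1 = 149.7.
∂Q_1/∂P_2 = 1.
ε = (∂Q_1/∂P_2)(P_2/Q_1) = 1.0000 × 7.5/149.7 ≈ 0.050.
%ΔQ_1 ≈ ε × %ΔP_2 = 0.050 × (24.4%) = 1.2%.

1.2%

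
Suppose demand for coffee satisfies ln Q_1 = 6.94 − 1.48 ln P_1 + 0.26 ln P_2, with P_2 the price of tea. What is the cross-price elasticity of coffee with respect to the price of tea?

In a log-linear (constant-elasticity) demand function, the coefficient on ln P_2 is the cross-price elasticity.
ε = 0.26. Positive, so coffee and tea are substitutes.

0.26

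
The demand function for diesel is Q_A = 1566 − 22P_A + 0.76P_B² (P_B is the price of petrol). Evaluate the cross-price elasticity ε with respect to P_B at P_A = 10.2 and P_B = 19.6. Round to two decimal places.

At P_A = 10.2 and P_B = 19.6: Q_A = 1633.562.
∂Q_A/∂P_B = 1.52P_B = 1.52(19.6) = 29.7920.
ε = (∂Q_A/∂P_B)(P_B/Q_A) = 29.7920 × (19.6/1633.562) ≈ 0.36.

0.36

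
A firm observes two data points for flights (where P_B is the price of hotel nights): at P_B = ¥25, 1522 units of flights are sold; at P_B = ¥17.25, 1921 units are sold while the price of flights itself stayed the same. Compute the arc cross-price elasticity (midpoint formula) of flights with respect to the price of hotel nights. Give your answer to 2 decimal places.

ΔQ_A = 1921 − 1522 = 399; ΔP_B = 17.25 − 25 = -7.75.
Midpoints: Q̄_A = 1721.5, P̄_B = 21.12.
ε = (ΔQ_A/Q̄_A)/(ΔP_B/P̄_B) = (399/1721.5)/(-7.75/21.12) ≈ -0.63.
ε < 0: flights and hotel nights are complements.

-0.63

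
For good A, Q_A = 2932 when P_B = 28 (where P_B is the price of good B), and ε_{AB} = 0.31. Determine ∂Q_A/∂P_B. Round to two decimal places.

ε = (∂Q_A/∂P_B)·(P_B/Q_A) ⇒ ∂Q_A/∂P_B = ε·Q_A/P_B = 0.31 × 2932/28 ≈ 32.46.

32.46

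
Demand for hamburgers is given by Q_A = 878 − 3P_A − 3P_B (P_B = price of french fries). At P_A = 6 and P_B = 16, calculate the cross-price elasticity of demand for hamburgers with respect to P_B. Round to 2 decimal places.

At P_A = 6 and P_B = 16: Q_A = 812.
∂Q_A/∂P_B = -3.
ε = (∂Q_A/∂P_B)(P_B/Q_A) = -3 × (16/812) ≈ -0.06.
Since ε < 0, hamburgers and french fries are complements.

-0.06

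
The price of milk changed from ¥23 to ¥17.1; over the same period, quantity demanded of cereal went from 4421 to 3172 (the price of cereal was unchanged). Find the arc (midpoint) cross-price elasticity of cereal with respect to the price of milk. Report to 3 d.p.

1.118

ΔQ_A = 3172 − 4421 = -1249; ΔP_B = 17.1 − 23 = -5.9.
Midpoints: Q̄_A = 3796.5, P̄_B = 20.05.
ε = (ΔQ_A/Q̄_A)/(ΔP_B/P̄_B) = (-1249/3796.5)/(-5.9/20.05) ≈ 1.118.
ε > 0: cereal and milk are substitutes.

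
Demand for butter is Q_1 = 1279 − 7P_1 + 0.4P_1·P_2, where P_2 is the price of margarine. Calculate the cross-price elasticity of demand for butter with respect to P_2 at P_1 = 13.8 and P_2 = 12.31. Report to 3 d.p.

At P_1 = 13.8 and P_2 = 12.31: Q_1 = 1250.351.
∂Q_1/∂P_2 = 0.4P_1 = 0.4(13.8) = 5.5200.
ε = (∂Q_1/∂P_2)(P_2/Q_1) = 5.5200 × (12.31/1250.351) ≈ 0.054.

0.054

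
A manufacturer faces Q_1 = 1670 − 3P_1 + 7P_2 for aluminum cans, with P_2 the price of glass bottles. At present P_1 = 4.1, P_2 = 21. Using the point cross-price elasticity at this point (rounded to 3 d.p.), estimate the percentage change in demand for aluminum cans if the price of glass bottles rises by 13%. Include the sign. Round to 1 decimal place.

At P_1 = 4.1, P_2 = 21: Q_1 = 1804.7.
∂Q_1/∂P_2 = 7.
ε = (∂Q_1/∂P_2)(P_2/Q_1) = 7.0000 × 21/1804.7 ≈ 0.081.
%ΔQ_1 ≈ ε × %ΔP_2 = 0.081 × (13%) = 1.1%.

1.1%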